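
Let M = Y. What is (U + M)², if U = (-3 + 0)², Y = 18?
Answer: 729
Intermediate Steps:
M = 18
U = 9 (U = (-3)² = 9)
(U + M)² = (9 + 18)² = 27² = 729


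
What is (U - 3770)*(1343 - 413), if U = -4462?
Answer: -7655760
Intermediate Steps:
(U - 3770)*(1343 - 413) = (-4462 - 3770)*(1343 - 413) = -8232*930 = -7655760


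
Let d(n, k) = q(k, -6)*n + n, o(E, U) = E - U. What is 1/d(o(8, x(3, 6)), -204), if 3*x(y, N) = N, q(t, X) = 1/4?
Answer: 2/15 ≈ 0.13333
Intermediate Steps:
q(t, X) = 1/4
x(y, N) = N/3
d(n, k) = 5*n/4 (d(n, k) = n/4 + n = 5*n/4)
1/d(o(8, x(3, 6)), -204) = 1/(5*(8 - 6/3)/4) = 1/(5*(8 - 1*2)/4) = 1/(5*(8 - 2)/4) = 1/((5/4)*6) = 1/(15/2) = 2/15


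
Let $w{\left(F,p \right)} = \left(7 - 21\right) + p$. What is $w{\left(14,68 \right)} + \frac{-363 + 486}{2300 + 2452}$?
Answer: $\frac{85577}{1584} \approx 54.026$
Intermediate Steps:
$w{\left(F,p \right)} = -14 + p$
$w{\left(14,68 \right)} + \frac{-363 + 486}{2300 + 2452} = \left(-14 + 68\right) + \frac{-363 + 486}{2300 + 2452} = 54 + \frac{123}{4752} = 54 + 123 \cdot \frac{1}{4752} = 54 + \frac{41}{1584} = \frac{85577}{1584}$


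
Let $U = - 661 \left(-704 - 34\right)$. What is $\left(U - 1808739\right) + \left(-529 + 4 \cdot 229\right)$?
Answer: $-1320534$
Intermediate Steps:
$U = 487818$ ($U = \left(-661\right) \left(-738\right) = 487818$)
$\left(U - 1808739\right) + \left(-529 + 4 \cdot 229\right) = \left(487818 - 1808739\right) + \left(-529 + 4 \cdot 229\right) = -1320921 + \left(-529 + 916\right) = -1320921 + 387 = -1320534$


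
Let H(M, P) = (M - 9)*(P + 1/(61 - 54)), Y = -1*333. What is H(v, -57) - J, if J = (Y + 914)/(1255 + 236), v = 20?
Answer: -933095/1491 ≈ -625.82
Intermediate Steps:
Y = -333
H(M, P) = (-9 + M)*(⅐ + P) (H(M, P) = (-9 + M)*(P + 1/7) = (-9 + M)*(P + ⅐) = (-9 + M)*(⅐ + P))
J = 83/213 (J = (-333 + 914)/(1255 + 236) = 581/1491 = 581*(1/1491) = 83/213 ≈ 0.38967)
H(v, -57) - J = (-9/7 - 9*(-57) + (⅐)*20 + 20*(-57)) - 1*83/213 = (-9/7 + 513 + 20/7 - 1140) - 83/213 = -4378/7 - 83/213 = -933095/1491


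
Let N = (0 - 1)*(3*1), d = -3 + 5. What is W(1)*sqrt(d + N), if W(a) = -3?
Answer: -3*I ≈ -3.0*I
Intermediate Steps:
d = 2
N = -3 (N = -1*3 = -3)
W(1)*sqrt(d + N) = -3*sqrt(2 - 3) = -3*I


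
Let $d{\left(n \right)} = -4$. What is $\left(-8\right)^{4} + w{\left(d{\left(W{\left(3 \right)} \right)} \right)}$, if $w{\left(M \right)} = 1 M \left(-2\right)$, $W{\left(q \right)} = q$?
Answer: $4104$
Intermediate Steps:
$w{\left(M \right)} = - 2 M$ ($w{\left(M \right)} = M \left(-2\right) = - 2 M$)
$\left(-8\right)^{4} + w{\left(d{\left(W{\left(3 \right)} \right)} \right)} = \left(-8\right)^{4} - -8 = 4096 + 8 = 4104$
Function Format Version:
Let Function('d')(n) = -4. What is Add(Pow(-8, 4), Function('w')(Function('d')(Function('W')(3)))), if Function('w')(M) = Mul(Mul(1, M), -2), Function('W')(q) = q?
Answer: 4104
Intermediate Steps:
Function('w')(M) = Mul(-2, M) (Function('w')(M) = Mul(M, -2) = Mul(-2, M))
Add(Pow(-8, 4), Function('w')(Function('d')(Function('W')(3)))) = Add(Pow(-8, 4), Mul(-2, -4)) = Add(4096, 8) = 4104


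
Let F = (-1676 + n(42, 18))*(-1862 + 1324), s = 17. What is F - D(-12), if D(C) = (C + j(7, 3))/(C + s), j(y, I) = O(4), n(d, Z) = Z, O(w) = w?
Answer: 4460028/5 ≈ 8.9201e+5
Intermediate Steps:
j(y, I) = 4
D(C) = (4 + C)/(17 + C) (D(C) = (C + 4)/(C + 17) = (4 + C)/(17 + C))
F = 892004 (F = (-1676 + 18)*(-1862 + 1324) = -1658*(-538) = 892004)
F - D(-12) = 892004 - (4 - 12)/(17 - 12) = 892004 - (-8)/5 = 892004 - 1*(-8/5) = 892004 + 8/5 = 4460028/5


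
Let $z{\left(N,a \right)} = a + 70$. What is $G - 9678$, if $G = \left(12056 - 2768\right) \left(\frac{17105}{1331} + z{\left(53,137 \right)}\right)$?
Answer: $\frac{245908338}{121} \approx 2.0323 \cdot 10^{6}$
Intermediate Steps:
$z{\left(N,a \right)} = 70 + a$
$G = \frac{247079376}{121}$ ($G = \left(12056 - 2768\right) \left(\frac{17105}{1331} + \left(70 + 137\right)\right) = 9288 \left(17105 \cdot \frac{1}{1331} + 207\right) = 9288 \left(\frac{1555}{121} + 207\right) = 9288 \cdot \frac{26602}{121} = \frac{247079376}{121} \approx 2.042 \cdot 10^{6}$)
$G - 9678 = \frac{247079376}{121} - 9678 = \frac{245908338}{121}$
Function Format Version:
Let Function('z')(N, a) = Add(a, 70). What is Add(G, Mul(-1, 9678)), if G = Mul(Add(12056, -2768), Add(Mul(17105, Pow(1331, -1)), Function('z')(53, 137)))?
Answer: Rational(245908338, 121) ≈ 2.0323e+6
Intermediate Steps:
Function('z')(N, a) = Add(70, a)
G = Rational(247079376, 121) (G = Mul(Add(12056, -2768), Add(Mul(17105, Pow(1331, -1)), Add(70, 137))) = Mul(9288, Add(Mul(17105, Rational(1, 1331)), 207)) = Mul(9288, Add(Rational(1555, 121), 207)) = Mul(9288, Rational(26602, 121)) = Rational(247079376, 121) ≈ 2.0420e+6)
Add(G, Mul(-1, 9678)) = Add(Rational(247079376, 121), Mul(-1, 9678)) = Add(Rational(247079376, 121), -9678) = Rational(245908338, 121)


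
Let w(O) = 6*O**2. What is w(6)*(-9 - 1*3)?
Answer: -2592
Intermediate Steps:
w(6)*(-9 - 1*3) = (6*6**2)*(-9 - 1*3) = (6*36)*(-9 - 3) = 216*(-12) = -2592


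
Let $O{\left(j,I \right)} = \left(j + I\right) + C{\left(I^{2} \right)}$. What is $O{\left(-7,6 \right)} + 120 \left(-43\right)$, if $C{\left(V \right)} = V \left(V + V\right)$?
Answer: $-2569$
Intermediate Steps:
$C{\left(V \right)} = 2 V^{2}$ ($C{\left(V \right)} = V 2 V = 2 V^{2}$)
$O{\left(j,I \right)} = I + j + 2 I^{4}$ ($O{\left(j,I \right)} = \left(j + I\right) + 2 \left(I^{2}\right)^{2} = \left(I + j\right) + 2 I^{4} = I + j + 2 I^{4}$)
$O{\left(-7,6 \right)} + 120 \left(-43\right) = \left(6 - 7 + 2 \cdot 6^{4}\right) + 120 \left(-43\right) = \left(6 - 7 + 2 \cdot 1296\right) - 5160 = \left(6 - 7 + 2592\right) - 5160 = 2591 - 5160 = -2569$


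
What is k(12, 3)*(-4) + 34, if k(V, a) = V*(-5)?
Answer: 274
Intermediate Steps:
k(V, a) = -5*V
k(12, 3)*(-4) + 34 = -5*12*(-4) + 34 = -60*(-4) + 34 = 240 + 34 = 274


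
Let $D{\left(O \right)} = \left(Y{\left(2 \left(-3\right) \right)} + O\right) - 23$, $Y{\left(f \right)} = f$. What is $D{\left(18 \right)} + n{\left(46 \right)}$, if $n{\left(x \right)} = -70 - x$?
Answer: $-127$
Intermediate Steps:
$D{\left(O \right)} = -29 + O$ ($D{\left(O \right)} = \left(2 \left(-3\right) + O\right) - 23 = \left(-6 + O\right) - 23 = -29 + O$)
$D{\left(18 \right)} + n{\left(46 \right)} = \left(-29 + 18\right) - 116 = -11 - 116 = -127$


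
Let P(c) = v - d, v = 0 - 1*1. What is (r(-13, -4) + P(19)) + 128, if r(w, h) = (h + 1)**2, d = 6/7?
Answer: 946/7 ≈ 135.14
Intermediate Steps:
d = 6/7 (d = 6*(1/7) = 6/7 ≈ 0.85714)
r(w, h) = (1 + h)**2
v = -1 (v = 0 - 1 = -1)
P(c) = -13/7 (P(c) = -1 - 1*6/7 = -1 - 6/7 = -13/7)
(r(-13, -4) + P(19)) + 128 = ((1 - 4)**2 - 13/7) + 128 = ((-3)**2 - 13/7) + 128 = (9 - 13/7) + 128 = 50/7 + 128 = 946/7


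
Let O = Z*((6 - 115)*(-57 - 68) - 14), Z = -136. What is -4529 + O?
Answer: -1855625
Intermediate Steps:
O = -1851096 (O = -136*((6 - 115)*(-57 - 68) - 14) = -136*(-109*(-125) - 14) = -136*(13625 - 14) = -136*13611 = -1851096)
-4529 + O = -4529 - 1851096 = -1855625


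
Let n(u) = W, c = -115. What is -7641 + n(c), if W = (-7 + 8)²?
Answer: -7640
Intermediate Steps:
W = 1 (W = 1² = 1)
n(u) = 1
-7641 + n(c) = -7641 + 1 = -7640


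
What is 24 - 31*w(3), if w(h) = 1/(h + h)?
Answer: 113/6 ≈ 18.833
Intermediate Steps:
w(h) = 1/(2*h)
24 - 31*w(3) = 24 - 31/(2*3) = 24 - 31*1/6 = 24 - 31/6 = 113/6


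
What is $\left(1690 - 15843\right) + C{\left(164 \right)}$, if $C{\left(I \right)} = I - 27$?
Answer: $-14016$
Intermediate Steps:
$C{\left(I \right)} = -27 + I$ ($C{\left(I \right)} = I - 27 = -27 + I$)
$\left(1690 - 15843\right) + C{\left(164 \right)} = \left(1690 - 15843\right) + \left(-27 + 164\right) = -14153 + 137 = -14016$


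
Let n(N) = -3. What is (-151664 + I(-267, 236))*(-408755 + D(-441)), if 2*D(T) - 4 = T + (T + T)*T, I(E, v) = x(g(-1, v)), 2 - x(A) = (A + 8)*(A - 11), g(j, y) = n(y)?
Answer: 32515347060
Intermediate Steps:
g(j, y) = -3
x(A) = 2 - (-11 + A)*(8 + A) (x(A) = 2 - (A + 8)*(A - 11) = 2 - (8 + A)*(-11 + A) = 2 - (-11 + A)*(8 + A))
I(E, v) = 72 (I(E, v) = 90 - 1*(-3)**2 + 3*(-3) = 90 - 1*9 - 9 = 90 - 9 - 9 = 72)
D(T) = 2 + T**2 + T/2 (D(T) = 2 + (T + (T + T)*T)/2 = 2 + (T + (2*T)*T)/2 = 2 + (T + 2*T**2)/2 = 2 + (T**2 + T/2) = 2 + T**2 + T/2)
(-151664 + I(-267, 236))*(-408755 + D(-441)) = (-151664 + 72)*(-408755 + (2 + (-441)**2 + (1/2)*(-441))) = -151592*(-408755 + (2 + 194481 - 441/2)) = -151592*(-408755 + 388525/2) = -151592*(-428985/2) = 32515347060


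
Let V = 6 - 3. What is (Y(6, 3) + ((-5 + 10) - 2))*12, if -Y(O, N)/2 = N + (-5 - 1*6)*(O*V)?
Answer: 4716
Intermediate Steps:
V = 3
Y(O, N) = -2*N + 66*O (Y(O, N) = -2*(N + (-5 - 1*6)*(O*3)) = -2*(N + (-5 - 6)*(3*O)) = -2*(N - 33*O) = -2*N + 66*O)
(Y(6, 3) + ((-5 + 10) - 2))*12 = ((-2*3 + 66*6) + ((-5 + 10) - 2))*12 = ((-6 + 396) + (5 - 2))*12 = (390 + 3)*12 = 393*12 = 4716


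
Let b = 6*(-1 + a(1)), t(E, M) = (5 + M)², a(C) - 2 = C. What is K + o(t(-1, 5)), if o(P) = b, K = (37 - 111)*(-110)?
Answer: 8152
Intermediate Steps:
a(C) = 2 + C
K = 8140 (K = -74*(-110) = 8140)
b = 12 (b = 6*(-1 + (2 + 1)) = 6*(-1 + 3) = 6*2 = 12)
o(P) = 12
K + o(t(-1, 5)) = 8140 + 12 = 8152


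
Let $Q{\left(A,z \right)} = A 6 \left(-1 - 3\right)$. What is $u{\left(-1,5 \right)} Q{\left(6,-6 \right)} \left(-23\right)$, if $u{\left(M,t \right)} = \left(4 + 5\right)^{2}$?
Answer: $268272$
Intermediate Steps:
$Q{\left(A,z \right)} = - 24 A$ ($Q{\left(A,z \right)} = 6 A \left(-4\right) = - 24 A$)
$u{\left(M,t \right)} = 81$ ($u{\left(M,t \right)} = 9^{2} = 81$)
$u{\left(-1,5 \right)} Q{\left(6,-6 \right)} \left(-23\right) = 81 \left(\left(-24\right) 6\right) \left(-23\right) = 81 \left(-144\right) \left(-23\right) = \left(-11664\right) \left(-23\right) = 268272$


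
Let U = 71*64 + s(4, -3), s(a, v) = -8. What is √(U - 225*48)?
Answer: 6*I*√174 ≈ 79.145*I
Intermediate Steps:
U = 4536 (U = 71*64 - 8 = 4544 - 8 = 4536)
√(U - 225*48) = √(4536 - 225*48) = √(4536 - 10800) = √(-6264) = 6*I*√174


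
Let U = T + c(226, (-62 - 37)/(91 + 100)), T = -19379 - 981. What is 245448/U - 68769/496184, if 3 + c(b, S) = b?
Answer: -9474782445/768589016 ≈ -12.327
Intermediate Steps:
c(b, S) = -3 + b
T = -20360
U = -20137 (U = -20360 + (-3 + 226) = -20360 + 223 = -20137)
245448/U - 68769/496184 = 245448/(-20137) - 68769/496184 = 245448*(-1/20137) - 68769*1/496184 = -245448/20137 - 68769/496184 = -9474782445/768589016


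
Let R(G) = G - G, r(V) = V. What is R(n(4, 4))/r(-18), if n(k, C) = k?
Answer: 0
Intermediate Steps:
R(G) = 0
R(n(4, 4))/r(-18) = 0/(-18) = 0*(-1/18) = 0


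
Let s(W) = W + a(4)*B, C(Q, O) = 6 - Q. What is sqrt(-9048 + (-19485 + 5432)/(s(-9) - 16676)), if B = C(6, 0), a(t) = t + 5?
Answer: I*sqrt(1140168055)/355 ≈ 95.117*I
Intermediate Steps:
a(t) = 5 + t
B = 0 (B = 6 - 1*6 = 6 - 6 = 0)
s(W) = W (s(W) = W + (5 + 4)*0 = W + 9*0 = W + 0 = W)
sqrt(-9048 + (-19485 + 5432)/(s(-9) - 16676)) = sqrt(-9048 + (-19485 + 5432)/(-9 - 16676)) = sqrt(-9048 - 14053/(-16685)) = sqrt(-9048 - 14053*(-1/16685)) = sqrt(-9048 + 299/355) = sqrt(-3211741/355) = I*sqrt(1140168055)/355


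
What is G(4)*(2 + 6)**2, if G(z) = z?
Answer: 256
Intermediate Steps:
G(4)*(2 + 6)**2 = 4*(2 + 6)**2 = 4*8**2 = 4*64 = 256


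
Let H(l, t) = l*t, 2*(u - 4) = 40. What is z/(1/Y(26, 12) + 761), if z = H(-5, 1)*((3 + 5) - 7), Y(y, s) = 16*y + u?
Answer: -2200/334841 ≈ -0.0065703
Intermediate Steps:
u = 24 (u = 4 + (½)*40 = 4 + 20 = 24)
Y(y, s) = 24 + 16*y (Y(y, s) = 16*y + 24 = 24 + 16*y)
z = -5 (z = (-5*1)*((3 + 5) - 7) = -5*(8 - 7) = -5*1 = -5)
z/(1/Y(26, 12) + 761) = -5/(1/(24 + 16*26) + 761) = -5/(1/(24 + 416) + 761) = -5/(1/440 + 761) = -5/334841/440 = -5*440/334841 = -2200/334841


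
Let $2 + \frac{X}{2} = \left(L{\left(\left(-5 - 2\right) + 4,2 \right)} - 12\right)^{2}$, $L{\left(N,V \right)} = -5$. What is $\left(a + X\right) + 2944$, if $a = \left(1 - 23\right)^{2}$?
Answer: $4002$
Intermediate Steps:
$a = 484$ ($a = \left(-22\right)^{2} = 484$)
$X = 574$ ($X = -4 + 2 \left(-5 - 12\right)^{2} = -4 + 2 \left(-17\right)^{2} = -4 + 2 \cdot 289 = -4 + 578 = 574$)
$\left(a + X\right) + 2944 = \left(484 + 574\right) + 2944 = 1058 + 2944 = 4002$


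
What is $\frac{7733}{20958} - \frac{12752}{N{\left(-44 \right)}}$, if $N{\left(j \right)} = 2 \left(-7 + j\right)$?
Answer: $\frac{14891399}{118762} \approx 125.39$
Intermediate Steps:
$N{\left(j \right)} = -14 + 2 j$
$\frac{7733}{20958} - \frac{12752}{N{\left(-44 \right)}} = \frac{7733}{20958} - \frac{12752}{-14 + 2 \left(-44\right)} = 7733 \cdot \frac{1}{20958} - \frac{12752}{-14 - 88} = \frac{7733}{20958} - \frac{12752}{-102} = \frac{7733}{20958} - - \frac{6376}{51} = \frac{7733}{20958} + \frac{6376}{51} = \frac{14891399}{118762}$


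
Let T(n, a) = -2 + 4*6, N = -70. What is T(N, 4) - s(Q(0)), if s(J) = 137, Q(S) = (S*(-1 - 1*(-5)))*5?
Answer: -115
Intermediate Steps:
T(n, a) = 22 (T(n, a) = -2 + 24 = 22)
Q(S) = 20*S (Q(S) = (S*(-1 + 5))*5 = (S*4)*5 = (4*S)*5 = 20*S)
T(N, 4) - s(Q(0)) = 22 - 1*137 = 22 - 137 = -115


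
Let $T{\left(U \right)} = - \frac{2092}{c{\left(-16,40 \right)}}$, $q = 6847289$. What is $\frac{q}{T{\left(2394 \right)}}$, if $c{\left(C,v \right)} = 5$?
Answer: $- \frac{34236445}{2092} \approx -16365.0$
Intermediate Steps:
$T{\left(U \right)} = - \frac{2092}{5}$
$\frac{q}{T{\left(2394 \right)}} = \frac{6847289}{- \frac{2092}{5}} = 6847289 \left(- \frac{5}{2092}\right) = - \frac{34236445}{2092}$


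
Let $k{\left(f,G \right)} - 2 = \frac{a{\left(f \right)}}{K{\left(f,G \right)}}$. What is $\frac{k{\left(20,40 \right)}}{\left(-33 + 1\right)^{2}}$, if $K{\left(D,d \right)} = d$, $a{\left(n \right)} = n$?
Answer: $\frac{5}{2048} \approx 0.0024414$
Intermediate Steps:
$k{\left(f,G \right)} = 2 + \frac{f}{G}$
$\frac{k{\left(20,40 \right)}}{\left(-33 + 1\right)^{2}} = \frac{2 + \frac{20}{40}}{\left(-33 + 1\right)^{2}} = \frac{2 + 20 \cdot \frac{1}{40}}{\left(-32\right)^{2}} = \frac{2 + \frac{1}{2}}{1024} = \frac{5}{2} \cdot \frac{1}{1024} = \frac{5}{2048}$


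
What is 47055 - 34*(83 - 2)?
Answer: 44301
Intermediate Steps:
47055 - 34*(83 - 2) = 47055 - 34*81 = 47055 - 1*2754 = 47055 - 2754 = 44301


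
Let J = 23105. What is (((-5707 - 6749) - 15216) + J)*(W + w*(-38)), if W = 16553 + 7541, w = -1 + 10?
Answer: -108475384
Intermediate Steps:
w = 9
W = 24094
(((-5707 - 6749) - 15216) + J)*(W + w*(-38)) = (((-5707 - 6749) - 15216) + 23105)*(24094 + 9*(-38)) = ((-12456 - 15216) + 23105)*(24094 - 342) = (-27672 + 23105)*23752 = -4567*23752 = -108475384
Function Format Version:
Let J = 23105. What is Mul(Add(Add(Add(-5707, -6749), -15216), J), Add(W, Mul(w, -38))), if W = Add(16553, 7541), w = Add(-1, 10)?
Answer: -108475384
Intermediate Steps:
w = 9
W = 24094
Mul(Add(Add(Add(-5707, -6749), -15216), J), Add(W, Mul(w, -38))) = Mul(Add(Add(Add(-5707, -6749), -15216), 23105), Add(24094, Mul(9, -38))) = Mul(Add(Add(-12456, -15216), 23105), Add(24094, -342)) = Mul(Add(-27672, 23105), 23752) = Mul(-4567, 23752) = -108475384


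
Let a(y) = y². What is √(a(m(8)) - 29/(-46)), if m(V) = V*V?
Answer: √8668470/46 ≈ 64.005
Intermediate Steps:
m(V) = V²
√(a(m(8)) - 29/(-46)) = √((8²)² - 29/(-46)) = √(64² - 1/46*(-29)) = √(4096 + 29/46) = √(188445/46) = √8668470/46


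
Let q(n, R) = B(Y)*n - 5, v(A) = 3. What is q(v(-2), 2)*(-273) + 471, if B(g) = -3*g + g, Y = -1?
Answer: 198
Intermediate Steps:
B(g) = -2*g
q(n, R) = -5 + 2*n (q(n, R) = (-2*(-1))*n - 5 = 2*n - 5 = -5 + 2*n)
q(v(-2), 2)*(-273) + 471 = (-5 + 2*3)*(-273) + 471 = (-5 + 6)*(-273) + 471 = 1*(-273) + 471 = -273 + 471 = 198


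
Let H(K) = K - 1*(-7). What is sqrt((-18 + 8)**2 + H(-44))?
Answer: 3*sqrt(7) ≈ 7.9373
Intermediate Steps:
H(K) = 7 + K (H(K) = K + 7 = 7 + K)
sqrt((-18 + 8)**2 + H(-44)) = sqrt((-18 + 8)**2 + (7 - 44)) = sqrt((-10)**2 - 37) = sqrt(100 - 37) = sqrt(63) = 3*sqrt(7)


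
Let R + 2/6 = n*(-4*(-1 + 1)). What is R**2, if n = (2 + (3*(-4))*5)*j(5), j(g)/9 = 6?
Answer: 1/9 ≈ 0.11111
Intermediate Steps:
j(g) = 54 (j(g) = 9*6 = 54)
n = -3132 (n = (2 + (3*(-4))*5)*54 = (2 - 12*5)*54 = (2 - 60)*54 = -58*54 = -3132)
R = -1/3 (R = -1/3 - (-12528)*(-1 + 1) = -1/3 - (-12528)*0 = -1/3 - 3132*0 = -1/3 + 0 = -1/3 ≈ -0.33333)
R**2 = (-1/3)**2 = 1/9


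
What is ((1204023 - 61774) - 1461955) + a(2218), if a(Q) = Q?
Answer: -317488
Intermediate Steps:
((1204023 - 61774) - 1461955) + a(2218) = ((1204023 - 61774) - 1461955) + 2218 = (1142249 - 1461955) + 2218 = -319706 + 2218 = -317488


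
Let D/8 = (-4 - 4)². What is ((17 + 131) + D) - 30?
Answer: 630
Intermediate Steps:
D = 512 (D = 8*(-4 - 4)² = 8*(-8)² = 8*64 = 512)
((17 + 131) + D) - 30 = ((17 + 131) + 512) - 30 = (148 + 512) - 30 = 660 - 30 = 630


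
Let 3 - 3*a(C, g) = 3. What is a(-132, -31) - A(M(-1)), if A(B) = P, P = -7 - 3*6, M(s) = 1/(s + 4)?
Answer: 25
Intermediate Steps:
a(C, g) = 0 (a(C, g) = 1 - 1/3*3 = 1 - 1 = 0)
M(s) = 1/(4 + s)
P = -25 (P = -7 - 18 = -25)
A(B) = -25
a(-132, -31) - A(M(-1)) = 0 - 1*(-25) = 0 + 25 = 25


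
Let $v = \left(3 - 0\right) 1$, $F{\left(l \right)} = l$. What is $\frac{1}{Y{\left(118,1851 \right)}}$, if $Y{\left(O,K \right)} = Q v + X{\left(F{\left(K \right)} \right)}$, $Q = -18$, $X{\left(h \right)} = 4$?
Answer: $- \frac{1}{50} \approx -0.02$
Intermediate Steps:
$v = 3$ ($v = \left(3 + 0\right) 1 = 3 \cdot 1 = 3$)
$Y{\left(O,K \right)} = -50$ ($Y{\left(O,K \right)} = \left(-18\right) 3 + 4 = -54 + 4 = -50$)
$\frac{1}{Y{\left(118,1851 \right)}} = \frac{1}{-50} = - \frac{1}{50}$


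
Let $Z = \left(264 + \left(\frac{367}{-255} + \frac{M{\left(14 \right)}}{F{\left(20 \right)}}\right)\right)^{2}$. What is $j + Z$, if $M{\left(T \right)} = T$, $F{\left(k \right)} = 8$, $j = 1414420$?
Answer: $\frac{1544245110409}{1040400} \approx 1.4843 \cdot 10^{6}$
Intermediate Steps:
$Z = \frac{72682542409}{1040400}$ ($Z = \left(264 + \left(\frac{367}{-255} + \frac{14}{8}\right)\right)^{2} = \left(264 + \left(367 \left(- \frac{1}{255}\right) + 14 \cdot \frac{1}{8}\right)\right)^{2} = \left(264 + \left(- \frac{367}{255} + \frac{7}{4}\right)\right)^{2} = \left(264 + \frac{317}{1020}\right)^{2} = \left(\frac{269597}{1020}\right)^{2} = \frac{72682542409}{1040400} \approx 69860.0$)
$j + Z = 1414420 + \frac{72682542409}{1040400} = \frac{1544245110409}{1040400}$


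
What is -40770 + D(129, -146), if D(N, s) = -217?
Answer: -40987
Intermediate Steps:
-40770 + D(129, -146) = -40770 - 217 = -40987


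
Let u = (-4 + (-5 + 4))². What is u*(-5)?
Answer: -125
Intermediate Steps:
u = 25 (u = (-4 - 1)² = (-5)² = 25)
u*(-5) = 25*(-5) = -125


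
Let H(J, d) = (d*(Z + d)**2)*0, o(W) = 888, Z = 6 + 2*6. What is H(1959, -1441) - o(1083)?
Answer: -888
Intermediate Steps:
Z = 18 (Z = 6 + 12 = 18)
H(J, d) = 0 (H(J, d) = (d*(18 + d)**2)*0 = 0)
H(1959, -1441) - o(1083) = 0 - 1*888 = 0 - 888 = -888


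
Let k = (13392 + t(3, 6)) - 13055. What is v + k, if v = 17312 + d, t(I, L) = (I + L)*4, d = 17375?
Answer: 35060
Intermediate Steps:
t(I, L) = 4*I + 4*L
v = 34687 (v = 17312 + 17375 = 34687)
k = 373 (k = (13392 + (4*3 + 4*6)) - 13055 = (13392 + (12 + 24)) - 13055 = (13392 + 36) - 13055 = 13428 - 13055 = 373)
v + k = 34687 + 373 = 35060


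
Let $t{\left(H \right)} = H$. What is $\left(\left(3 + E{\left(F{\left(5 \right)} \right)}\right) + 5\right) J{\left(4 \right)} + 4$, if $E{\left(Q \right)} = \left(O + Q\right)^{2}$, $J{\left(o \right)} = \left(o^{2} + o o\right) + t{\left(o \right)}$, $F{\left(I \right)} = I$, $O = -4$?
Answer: $328$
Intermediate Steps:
$J{\left(o \right)} = o + 2 o^{2}$ ($J{\left(o \right)} = \left(o^{2} + o o\right) + o = \left(o^{2} + o^{2}\right) + o = 2 o^{2} + o = o + 2 o^{2}$)
$E{\left(Q \right)} = \left(-4 + Q\right)^{2}$
$\left(\left(3 + E{\left(F{\left(5 \right)} \right)}\right) + 5\right) J{\left(4 \right)} + 4 = \left(\left(3 + \left(-4 + 5\right)^{2}\right) + 5\right) 4 \left(1 + 2 \cdot 4\right) + 4 = \left(\left(3 + 1^{2}\right) + 5\right) 4 \left(1 + 8\right) + 4 = \left(\left(3 + 1\right) + 5\right) 4 \cdot 9 + 4 = \left(4 + 5\right) 36 + 4 = 9 \cdot 36 + 4 = 324 + 4 = 328$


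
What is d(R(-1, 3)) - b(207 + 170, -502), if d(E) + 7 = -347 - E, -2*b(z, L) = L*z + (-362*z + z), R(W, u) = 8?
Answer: -326075/2 ≈ -1.6304e+5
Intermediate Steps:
b(z, L) = 361*z/2 - L*z/2 (b(z, L) = -(L*z + (-362*z + z))/2 = -(L*z - 361*z)/2 = -(-361*z + L*z)/2 = 361*z/2 - L*z/2)
d(E) = -354 - E (d(E) = -7 + (-347 - E) = -354 - E)
d(R(-1, 3)) - b(207 + 170, -502) = (-354 - 1*8) - (207 + 170)*(361 - 1*(-502))/2 = (-354 - 8) - 377*(361 + 502)/2 = -362 - 377*863/2 = -362 - 1*325351/2 = -362 - 325351/2 = -326075/2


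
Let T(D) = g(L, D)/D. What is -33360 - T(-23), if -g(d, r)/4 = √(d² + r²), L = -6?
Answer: -33360 - 4*√565/23 ≈ -33364.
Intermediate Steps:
g(d, r) = -4*√(d² + r²)
T(D) = -4*√(36 + D²)/D (T(D) = (-4*√((-6)² + D²))/D = (-4*√(36 + D²))/D = -4*√(36 + D²)/D)
-33360 - T(-23) = -33360 - (-4)*√(36 + (-23)²)/(-23) = -33360 - (-4)*(-1)*√(36 + 529)/23 = -33360 - (-4)*(-1)*√565/23 = -33360 - 4*√565/23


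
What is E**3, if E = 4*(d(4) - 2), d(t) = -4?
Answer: -13824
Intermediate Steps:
E = -24 (E = 4*(-4 - 2) = 4*(-6) = -24)
E**3 = (-24)**3 = -13824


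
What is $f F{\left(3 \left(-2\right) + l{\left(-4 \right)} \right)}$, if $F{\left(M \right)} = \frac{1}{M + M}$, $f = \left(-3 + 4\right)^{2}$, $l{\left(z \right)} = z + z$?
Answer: $- \frac{1}{28} \approx -0.035714$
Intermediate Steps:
$l{\left(z \right)} = 2 z$
$f = 1$ ($f = 1^{2} = 1$)
$F{\left(M \right)} = \frac{1}{2 M}$
$f F{\left(3 \left(-2\right) + l{\left(-4 \right)} \right)} = 1 \frac{1}{2 \left(3 \left(-2\right) + 2 \left(-4\right)\right)} = 1 \frac{1}{2 \left(-6 - 8\right)} = 1 \frac{1}{2 \left(-14\right)} = 1 \cdot \frac{1}{2} \left(- \frac{1}{14}\right) = 1 \left(- \frac{1}{28}\right) = - \frac{1}{28}$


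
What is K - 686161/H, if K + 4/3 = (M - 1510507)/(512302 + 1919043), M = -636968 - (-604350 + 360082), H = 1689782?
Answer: -31086669209417/12325329050370 ≈ -2.5222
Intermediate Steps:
M = -392700 (M = -636968 - 1*(-244268) = -636968 + 244268 = -392700)
K = -15435001/7294035 (K = -4/3 + (-392700 - 1510507)/(512302 + 1919043) = -4/3 - 1903207/2431345 = -15435001/7294035 ≈ -2.1161)
K - 686161/H = -15435001/7294035 - 686161/1689782 = -31086669209417/12325329050370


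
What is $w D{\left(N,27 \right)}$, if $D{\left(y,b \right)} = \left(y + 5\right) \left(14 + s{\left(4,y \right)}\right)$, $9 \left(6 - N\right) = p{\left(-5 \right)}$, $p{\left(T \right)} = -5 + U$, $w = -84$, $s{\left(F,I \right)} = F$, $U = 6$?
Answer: $-16464$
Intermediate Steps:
$p{\left(T \right)} = 1$ ($p{\left(T \right)} = -5 + 6 = 1$)
$N = \frac{53}{9}$ ($N = 6 - \frac{1}{9} = \frac{53}{9} \approx 5.8889$)
$D{\left(y,b \right)} = 90 + 18 y$ ($D{\left(y,b \right)} = \left(y + 5\right) \left(14 + 4\right) = \left(5 + y\right) 18 = 90 + 18 y$)
$w D{\left(N,27 \right)} = - 84 \left(90 + 18 \cdot \frac{53}{9}\right) = - 84 \left(90 + 106\right) = \left(-84\right) 196 = -16464$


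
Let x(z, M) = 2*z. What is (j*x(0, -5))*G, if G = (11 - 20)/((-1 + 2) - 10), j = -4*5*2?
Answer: 0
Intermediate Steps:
j = -40 (j = -20*2 = -40)
G = 1 (G = -9/(1 - 10) = -9/(-9) = -9*(-1/9) = 1)
(j*x(0, -5))*G = -80*0*1 = -40*0*1 = 0*1 = 0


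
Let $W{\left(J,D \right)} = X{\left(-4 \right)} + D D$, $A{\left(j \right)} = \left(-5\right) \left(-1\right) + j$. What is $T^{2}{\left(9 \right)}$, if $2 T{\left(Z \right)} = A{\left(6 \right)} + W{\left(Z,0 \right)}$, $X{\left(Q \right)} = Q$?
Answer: $\frac{49}{4} \approx 12.25$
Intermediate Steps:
$A{\left(j \right)} = 5 + j$
$W{\left(J,D \right)} = -4 + D^{2}$ ($W{\left(J,D \right)} = -4 + D D = -4 + D^{2}$)
$T{\left(Z \right)} = \frac{7}{2}$ ($T{\left(Z \right)} = \frac{\left(5 + 6\right) - \left(4 - 0^{2}\right)}{2} = \frac{11 + \left(-4 + 0\right)}{2} = \frac{11 - 4}{2} = \frac{1}{2} \cdot 7 = \frac{7}{2}$)
$T^{2}{\left(9 \right)} = \left(\frac{7}{2}\right)^{2} = \frac{49}{4}$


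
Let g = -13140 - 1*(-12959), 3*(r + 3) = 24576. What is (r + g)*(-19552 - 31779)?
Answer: -411058648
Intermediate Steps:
r = 8189 (r = -3 + (1/3)*24576 = -3 + 8192 = 8189)
g = -181 (g = -13140 + 12959 = -181)
(r + g)*(-19552 - 31779) = (8189 - 181)*(-19552 - 31779) = 8008*(-51331) = -411058648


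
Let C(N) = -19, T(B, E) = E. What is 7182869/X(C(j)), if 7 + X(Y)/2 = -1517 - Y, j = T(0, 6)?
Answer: -7182869/3010 ≈ -2386.3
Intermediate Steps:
j = 6
X(Y) = -3048 - 2*Y (X(Y) = -14 + 2*(-1517 - Y) = -14 + (-3034 - 2*Y) = -3048 - 2*Y)
7182869/X(C(j)) = 7182869/(-3048 - 2*(-19)) = 7182869/(-3048 + 38) = 7182869/(-3010) = 7182869*(-1/3010) = -7182869/3010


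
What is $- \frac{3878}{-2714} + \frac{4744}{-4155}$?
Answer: $\frac{1618937}{5638335} \approx 0.28713$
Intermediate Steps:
$- \frac{3878}{-2714} + \frac{4744}{-4155} = \left(-3878\right) \left(- \frac{1}{2714}\right) + 4744 \left(- \frac{1}{4155}\right) = \frac{1939}{1357} - \frac{4744}{4155} = \frac{1618937}{5638335}$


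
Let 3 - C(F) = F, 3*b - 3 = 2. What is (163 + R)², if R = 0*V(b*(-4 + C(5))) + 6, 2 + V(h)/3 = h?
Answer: 28561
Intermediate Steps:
b = 5/3 (b = 1 + (⅓)*2 = 1 + ⅔ = 5/3 ≈ 1.6667)
C(F) = 3 - F
V(h) = -6 + 3*h
R = 6 (R = 0*(-6 + 3*(5*(-4 + (3 - 1*5))/3)) + 6 = 0*(-6 + 3*(5*(-4 + (3 - 5))/3)) + 6 = 0*(-6 + 3*(5*(-4 - 2)/3)) + 6 = 0*(-6 + 3*((5/3)*(-6))) + 6 = 0*(-6 + 3*(-10)) + 6 = 0*(-6 - 30) + 6 = 0*(-36) + 6 = 0 + 6 = 6)
(163 + R)² = (163 + 6)² = 169² = 28561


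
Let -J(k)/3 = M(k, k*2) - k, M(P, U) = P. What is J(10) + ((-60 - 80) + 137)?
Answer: -3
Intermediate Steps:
J(k) = 0 (J(k) = -3*(k - k) = -3*0 = 0)
J(10) + ((-60 - 80) + 137) = 0 + ((-60 - 80) + 137) = 0 + (-140 + 137) = 0 - 3 = -3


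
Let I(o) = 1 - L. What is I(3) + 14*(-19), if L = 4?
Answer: -269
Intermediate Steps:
I(o) = -3 (I(o) = 1 - 1*4 = 1 - 4 = -3)
I(3) + 14*(-19) = -3 + 14*(-19) = -3 - 266 = -269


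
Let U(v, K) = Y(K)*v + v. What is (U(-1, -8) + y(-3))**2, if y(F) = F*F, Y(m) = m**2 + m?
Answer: 2304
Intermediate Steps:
Y(m) = m + m**2
y(F) = F**2
U(v, K) = v + K*v*(1 + K) (U(v, K) = (K*(1 + K))*v + v = K*v*(1 + K) + v = v + K*v*(1 + K))
(U(-1, -8) + y(-3))**2 = (-(1 - 8*(1 - 8)) + (-3)**2)**2 = (-(1 - 8*(-7)) + 9)**2 = (-(1 + 56) + 9)**2 = (-1*57 + 9)**2 = (-57 + 9)**2 = (-48)**2 = 2304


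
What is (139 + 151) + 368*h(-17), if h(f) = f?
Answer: -5966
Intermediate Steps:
(139 + 151) + 368*h(-17) = (139 + 151) + 368*(-17) = 290 - 6256 = -5966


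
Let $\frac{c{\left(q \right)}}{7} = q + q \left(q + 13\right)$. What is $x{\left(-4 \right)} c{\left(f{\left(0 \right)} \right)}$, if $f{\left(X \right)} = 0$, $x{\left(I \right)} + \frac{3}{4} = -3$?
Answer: $0$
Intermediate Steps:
$x{\left(I \right)} = - \frac{15}{4}$ ($x{\left(I \right)} = - \frac{3}{4} - 3 = - \frac{15}{4}$)
$c{\left(q \right)} = 7 q + 7 q \left(13 + q\right)$ ($c{\left(q \right)} = 7 \left(q + q \left(q + 13\right)\right) = 7 \left(q + q \left(13 + q\right)\right) = 7 q + 7 q \left(13 + q\right)$)
$x{\left(-4 \right)} c{\left(f{\left(0 \right)} \right)} = - \frac{15 \cdot 7 \cdot 0 \left(14 + 0\right)}{4} = - \frac{15 \cdot 7 \cdot 0 \cdot 14}{4} = \left(- \frac{15}{4}\right) 0 = 0$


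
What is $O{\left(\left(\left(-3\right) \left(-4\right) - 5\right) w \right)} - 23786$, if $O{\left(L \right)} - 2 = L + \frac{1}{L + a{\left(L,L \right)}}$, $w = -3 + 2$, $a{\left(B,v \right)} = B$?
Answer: $- \frac{333075}{14} \approx -23791.0$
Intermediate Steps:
$w = -1$
$O{\left(L \right)} = 2 + L + \frac{1}{2 L}$ ($O{\left(L \right)} = 2 + \left(L + \frac{1}{L + L}\right) = 2 + \left(L + \frac{1}{2 L}\right) = 2 + L + \frac{1}{2 L}$)
$O{\left(\left(\left(-3\right) \left(-4\right) - 5\right) w \right)} - 23786 = \left(2 + \left(\left(-3\right) \left(-4\right) - 5\right) \left(-1\right) + \frac{1}{2 \left(\left(-3\right) \left(-4\right) - 5\right) \left(-1\right)}\right) - 23786 = \left(2 + \left(12 - 5\right) \left(-1\right) + \frac{1}{2 \left(12 - 5\right) \left(-1\right)}\right) - 23786 = \left(2 + 7 \left(-1\right) + \frac{1}{2 \cdot 7 \left(-1\right)}\right) - 23786 = \left(2 - 7 + \frac{1}{2 \left(-7\right)}\right) - 23786 = \left(2 - 7 + \frac{1}{2} \left(- \frac{1}{7}\right)\right) - 23786 = \left(2 - 7 - \frac{1}{14}\right) - 23786 = - \frac{71}{14} - 23786 = - \frac{333075}{14}$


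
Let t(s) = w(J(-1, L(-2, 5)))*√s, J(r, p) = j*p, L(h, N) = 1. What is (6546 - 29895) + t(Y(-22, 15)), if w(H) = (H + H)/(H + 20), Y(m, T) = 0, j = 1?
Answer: -23349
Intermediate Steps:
J(r, p) = p (J(r, p) = 1*p = p)
w(H) = 2*H/(20 + H) (w(H) = (2*H)/(20 + H) = 2*H/(20 + H))
t(s) = 2*√s/21 (t(s) = (2*1/(20 + 1))*√s = (2*1/21)*√s = (2*1*(1/21))*√s = 2*√s/21)
(6546 - 29895) + t(Y(-22, 15)) = (6546 - 29895) + 2*√0/21 = -23349 + (2/21)*0 = -23349 + 0 = -23349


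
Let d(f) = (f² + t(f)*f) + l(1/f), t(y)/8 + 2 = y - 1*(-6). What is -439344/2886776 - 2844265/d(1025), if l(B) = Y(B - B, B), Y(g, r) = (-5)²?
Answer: -309486237911/684775743430 ≈ -0.45195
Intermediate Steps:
t(y) = 32 + 8*y (t(y) = -16 + 8*(y - 1*(-6)) = -16 + 8*(y + 6) = -16 + 8*(6 + y) = -16 + (48 + 8*y) = 32 + 8*y)
Y(g, r) = 25
l(B) = 25
d(f) = 25 + f² + f*(32 + 8*f) (d(f) = (f² + (32 + 8*f)*f) + 25 = (f² + f*(32 + 8*f)) + 25 = 25 + f² + f*(32 + 8*f))
-439344/2886776 - 2844265/d(1025) = -439344/2886776 - 2844265/(25 + 9*1025² + 32*1025) = -439344*1/2886776 - 2844265/(25 + 9*1050625 + 32800) = -54918/360847 - 2844265/(25 + 9455625 + 32800) = -54918/360847 - 2844265/9488450 = -54918/360847 - 2844265*1/9488450 = -54918/360847 - 568853/1897690 = -309486237911/684775743430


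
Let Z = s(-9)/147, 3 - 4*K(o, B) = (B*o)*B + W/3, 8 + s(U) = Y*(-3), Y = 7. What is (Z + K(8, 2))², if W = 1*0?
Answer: 19175641/345744 ≈ 55.462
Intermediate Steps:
W = 0
s(U) = -29 (s(U) = -8 + 7*(-3) = -8 - 21 = -29)
K(o, B) = ¾ - o*B²/4 (K(o, B) = ¾ - ((B*o)*B + 0/3)/4 = ¾ - (o*B² + 0*(⅓))/4 = ¾ - (o*B² + 0)/4 = ¾ - o*B²/4)
Z = -29/147 ≈ -0.19728
(Z + K(8, 2))² = (-29/147 + (¾ - ¼*8*2²))² = (-29/147 + (¾ - ¼*8*4))² = (-29/147 + (¾ - 8))² = (-29/147 - 29/4)² = (-4379/588)² = 19175641/345744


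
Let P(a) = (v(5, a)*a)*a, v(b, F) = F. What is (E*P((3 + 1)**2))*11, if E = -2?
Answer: -90112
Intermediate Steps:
P(a) = a**3 (P(a) = (a*a)*a = a**2*a = a**3)
(E*P((3 + 1)**2))*11 = -2*(3 + 1)**6*11 = -2*(4**2)**3*11 = -2*16**3*11 = -2*4096*11 = -8192*11 = -90112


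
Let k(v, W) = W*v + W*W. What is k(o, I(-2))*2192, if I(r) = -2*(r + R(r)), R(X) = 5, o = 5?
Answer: 13152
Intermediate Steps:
I(r) = -10 - 2*r (I(r) = -2*(r + 5) = -2*(5 + r) = -10 - 2*r)
k(v, W) = W**2 + W*v (k(v, W) = W*v + W**2 = W**2 + W*v)
k(o, I(-2))*2192 = ((-10 - 2*(-2))*((-10 - 2*(-2)) + 5))*2192 = ((-10 + 4)*((-10 + 4) + 5))*2192 = -6*(-6 + 5)*2192 = -6*(-1)*2192 = 6*2192 = 13152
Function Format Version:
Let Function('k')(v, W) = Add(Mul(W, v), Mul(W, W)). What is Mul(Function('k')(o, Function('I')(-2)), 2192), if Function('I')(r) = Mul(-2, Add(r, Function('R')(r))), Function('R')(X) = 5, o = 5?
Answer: 13152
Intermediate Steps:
Function('I')(r) = Add(-10, Mul(-2, r)) (Function('I')(r) = Mul(-2, Add(r, 5)) = Mul(-2, Add(5, r)) = Add(-10, Mul(-2, r)))
Function('k')(v, W) = Add(Pow(W, 2), Mul(W, v)) (Function('k')(v, W) = Add(Mul(W, v), Pow(W, 2)) = Add(Pow(W, 2), Mul(W, v)))
Mul(Function('k')(o, Function('I')(-2)), 2192) = Mul(Mul(Add(-10, Mul(-2, -2)), Add(Add(-10, Mul(-2, -2)), 5)), 2192) = Mul(Mul(Add(-10, 4), Add(Add(-10, 4), 5)), 2192) = Mul(Mul(-6, Add(-6, 5)), 2192) = Mul(Mul(-6, -1), 2192) = Mul(6, 2192) = 13152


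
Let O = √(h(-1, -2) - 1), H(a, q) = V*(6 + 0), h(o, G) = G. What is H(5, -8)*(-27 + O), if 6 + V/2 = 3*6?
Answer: -3888 + 144*I*√3 ≈ -3888.0 + 249.42*I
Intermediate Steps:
V = 24 (V = -12 + 2*(3*6) = -12 + 2*18 = -12 + 36 = 24)
H(a, q) = 144 (H(a, q) = 24*(6 + 0) = 24*6 = 144)
O = I*√3 (O = √(-2 - 1) = √(-3) = I*√3 ≈ 1.732*I)
H(5, -8)*(-27 + O) = 144*(-27 + I*√3) = -3888 + 144*I*√3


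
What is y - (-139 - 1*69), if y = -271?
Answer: -63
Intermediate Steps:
y - (-139 - 1*69) = -271 - (-139 - 1*69) = -271 - (-139 - 69) = -271 - 1*(-208) = -271 + 208 = -63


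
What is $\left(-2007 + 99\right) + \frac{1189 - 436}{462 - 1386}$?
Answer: $- \frac{587915}{308} \approx -1908.8$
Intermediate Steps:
$\left(-2007 + 99\right) + \frac{1189 - 436}{462 - 1386} = -1908 + \frac{753}{-924} = -1908 + 753 \left(- \frac{1}{924}\right) = -1908 - \frac{251}{308} = - \frac{587915}{308}$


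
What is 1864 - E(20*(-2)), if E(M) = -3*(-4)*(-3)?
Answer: 1900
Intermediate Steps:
E(M) = -36 (E(M) = 12*(-3) = -36)
1864 - E(20*(-2)) = 1864 - 1*(-36) = 1864 + 36 = 1900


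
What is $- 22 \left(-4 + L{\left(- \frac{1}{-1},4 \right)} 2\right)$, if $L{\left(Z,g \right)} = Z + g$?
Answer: $-132$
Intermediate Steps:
$- 22 \left(-4 + L{\left(- \frac{1}{-1},4 \right)} 2\right) = - 22 \left(-4 + \left(- \frac{1}{-1} + 4\right) 2\right) = - 22 \left(-4 + \left(\left(-1\right) \left(-1\right) + 4\right) 2\right) = - 22 \left(-4 + \left(1 + 4\right) 2\right) = - 22 \left(-4 + 5 \cdot 2\right) = - 22 \left(-4 + 10\right) = \left(-22\right) 6 = -132$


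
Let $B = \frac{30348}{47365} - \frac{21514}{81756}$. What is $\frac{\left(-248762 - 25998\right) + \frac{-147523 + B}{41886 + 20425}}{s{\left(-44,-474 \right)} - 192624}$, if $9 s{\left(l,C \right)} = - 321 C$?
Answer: $\frac{33148902321020582771}{21199623771594648060} \approx 1.5637$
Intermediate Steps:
$B = \frac{731060239}{1936186470}$ ($B = 30348 \cdot \frac{1}{47365} - \frac{10757}{40878} = \frac{30348}{47365} - \frac{10757}{40878} = \frac{731060239}{1936186470} \approx 0.37758$)
$s{\left(l,C \right)} = - \frac{107 C}{3}$ ($s{\left(l,C \right)} = \frac{\left(-321\right) C}{9} = - \frac{107 C}{3}$)
$\frac{\left(-248762 - 25998\right) + \frac{-147523 + B}{41886 + 20425}}{s{\left(-44,-474 \right)} - 192624} = \frac{\left(-248762 - 25998\right) + \frac{-147523 + \frac{731060239}{1936186470}}{41886 + 20425}}{\left(- \frac{107}{3}\right) \left(-474\right) - 192624} = \frac{\left(-248762 - 25998\right) - \frac{285631305553571}{1936186470 \cdot 62311}}{16906 - 192624} = \frac{-274760 - \frac{285631305553571}{120645715132170}}{-175718} = \left(-274760 - \frac{285631305553571}{120645715132170}\right) \left(- \frac{1}{175718}\right) = \left(- \frac{33148902321020582771}{120645715132170}\right) \left(- \frac{1}{175718}\right) = \frac{33148902321020582771}{21199623771594648060}$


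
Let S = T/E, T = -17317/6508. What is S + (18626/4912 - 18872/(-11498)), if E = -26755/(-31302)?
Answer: 1426046021910081/614629186344440 ≈ 2.3202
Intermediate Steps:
T = -17317/6508 (T = -17317*1/6508 = -17317/6508 ≈ -2.6609)
E = 26755/31302 (E = -26755*(-1/31302) = 26755/31302 ≈ 0.85474)
S = -271028367/87060770 (S = -17317/(6508*26755/31302) = -17317/6508*31302/26755 = -271028367/87060770 ≈ -3.1131)
S + (18626/4912 - 18872/(-11498)) = -271028367/87060770 + (18626/4912 - 18872/(-11498)) = -271028367/87060770 + (18626*(1/4912) - 18872*(-1/11498)) = -271028367/87060770 + (9313/2456 + 9436/5749) = -271028367/87060770 + 76715253/14119544 = 1426046021910081/614629186344440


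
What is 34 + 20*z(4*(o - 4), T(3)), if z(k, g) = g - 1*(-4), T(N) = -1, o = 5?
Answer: 94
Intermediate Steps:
z(k, g) = 4 + g (z(k, g) = g + 4 = 4 + g)
34 + 20*z(4*(o - 4), T(3)) = 34 + 20*(4 - 1) = 34 + 20*3 = 34 + 60 = 94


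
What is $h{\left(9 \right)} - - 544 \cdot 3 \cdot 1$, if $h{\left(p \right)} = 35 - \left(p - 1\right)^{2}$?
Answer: $1603$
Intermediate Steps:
$h{\left(p \right)} = 35 - \left(-1 + p\right)^{2}$
$h{\left(9 \right)} - - 544 \cdot 3 \cdot 1 = \left(35 - \left(-1 + 9\right)^{2}\right) - - 544 \cdot 3 \cdot 1 = \left(35 - 8^{2}\right) - \left(-544\right) 3 = \left(35 - 64\right) - -1632 = \left(35 - 64\right) + 1632 = -29 + 1632 = 1603$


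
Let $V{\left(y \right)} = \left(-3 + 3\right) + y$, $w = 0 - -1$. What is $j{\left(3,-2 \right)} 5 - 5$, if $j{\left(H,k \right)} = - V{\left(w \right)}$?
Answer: $-10$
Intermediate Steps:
$w = 1$ ($w = 0 + 1 = 1$)
$V{\left(y \right)} = y$ ($V{\left(y \right)} = 0 + y = y$)
$j{\left(H,k \right)} = -1$ ($j{\left(H,k \right)} = \left(-1\right) 1 = -1$)
$j{\left(3,-2 \right)} 5 - 5 = \left(-1\right) 5 - 5 = -5 - 5 = -10$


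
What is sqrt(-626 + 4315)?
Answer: sqrt(3689) ≈ 60.737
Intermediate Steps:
sqrt(-626 + 4315) = sqrt(3689)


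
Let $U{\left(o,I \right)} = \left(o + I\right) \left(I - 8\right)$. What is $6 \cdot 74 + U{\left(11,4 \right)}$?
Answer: $384$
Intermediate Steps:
$U{\left(o,I \right)} = \left(-8 + I\right) \left(I + o\right)$ ($U{\left(o,I \right)} = \left(I + o\right) \left(-8 + I\right) = \left(-8 + I\right) \left(I + o\right)$)
$6 \cdot 74 + U{\left(11,4 \right)} = 6 \cdot 74 + \left(4^{2} - 32 - 88 + 4 \cdot 11\right) = 444 + \left(16 - 32 - 88 + 44\right) = 444 - 60 = 384$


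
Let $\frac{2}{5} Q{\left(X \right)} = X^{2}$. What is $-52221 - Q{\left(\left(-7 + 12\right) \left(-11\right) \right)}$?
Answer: $- \frac{119567}{2} \approx -59784.0$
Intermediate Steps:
$Q{\left(X \right)} = \frac{5 X^{2}}{2}$
$-52221 - Q{\left(\left(-7 + 12\right) \left(-11\right) \right)} = -52221 - \frac{5 \left(\left(-7 + 12\right) \left(-11\right)\right)^{2}}{2} = -52221 - \frac{5 \left(5 \left(-11\right)\right)^{2}}{2} = -52221 - \frac{5 \left(-55\right)^{2}}{2} = -52221 - \frac{5}{2} \cdot 3025 = -52221 - \frac{15125}{2} = - \frac{119567}{2}$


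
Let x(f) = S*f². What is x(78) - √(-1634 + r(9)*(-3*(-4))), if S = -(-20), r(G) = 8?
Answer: 121680 - I*√1538 ≈ 1.2168e+5 - 39.217*I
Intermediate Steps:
S = 20 (S = -5*(-4) = 20)
x(f) = 20*f²
x(78) - √(-1634 + r(9)*(-3*(-4))) = 20*78² - √(-1634 + 8*(-3*(-4))) = 20*6084 - √(-1634 + 8*12) = 121680 - √(-1634 + 96) = 121680 - √(-1538) = 121680 - I*√1538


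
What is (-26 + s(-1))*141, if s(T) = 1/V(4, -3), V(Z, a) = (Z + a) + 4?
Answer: -18189/5 ≈ -3637.8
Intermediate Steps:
V(Z, a) = 4 + Z + a
s(T) = ⅕ (s(T) = 1/(4 + 4 - 3) = 1/5 = ⅕)
(-26 + s(-1))*141 = (-26 + ⅕)*141 = -129/5*141 = -18189/5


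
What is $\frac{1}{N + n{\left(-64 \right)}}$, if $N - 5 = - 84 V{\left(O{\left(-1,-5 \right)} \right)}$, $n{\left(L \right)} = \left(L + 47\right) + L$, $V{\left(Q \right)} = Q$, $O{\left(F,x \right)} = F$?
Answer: $\frac{1}{8} \approx 0.125$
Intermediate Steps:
$n{\left(L \right)} = 47 + 2 L$ ($n{\left(L \right)} = \left(47 + L\right) + L = 47 + 2 L$)
$N = 89$ ($N = 5 - -84 = 5 + 84 = 89$)
$\frac{1}{N + n{\left(-64 \right)}} = \frac{1}{89 + \left(47 + 2 \left(-64\right)\right)} = \frac{1}{89 + \left(47 - 128\right)} = \frac{1}{89 - 81} = \frac{1}{8}$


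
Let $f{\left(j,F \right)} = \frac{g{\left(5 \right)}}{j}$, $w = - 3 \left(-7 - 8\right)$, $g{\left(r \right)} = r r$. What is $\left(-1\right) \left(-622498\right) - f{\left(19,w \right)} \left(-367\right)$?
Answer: $\frac{11836637}{19} \approx 6.2298 \cdot 10^{5}$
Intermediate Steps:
$g{\left(r \right)} = r^{2}$
$w = 45$ ($w = - 3 \left(-7 - 8\right) = \left(-3\right) \left(-15\right) = 45$)
$f{\left(j,F \right)} = \frac{25}{j}$ ($f{\left(j,F \right)} = \frac{5^{2}}{j} = \frac{25}{j}$)
$\left(-1\right) \left(-622498\right) - f{\left(19,w \right)} \left(-367\right) = \left(-1\right) \left(-622498\right) - \frac{25}{19} \left(-367\right) = 622498 - 25 \cdot \frac{1}{19} \left(-367\right) = 622498 - \frac{25}{19} \left(-367\right) = 622498 - - \frac{9175}{19} = 622498 + \frac{9175}{19} = \frac{11836637}{19}$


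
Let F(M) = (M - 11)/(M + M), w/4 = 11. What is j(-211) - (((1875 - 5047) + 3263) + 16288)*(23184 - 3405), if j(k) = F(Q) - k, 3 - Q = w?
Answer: -13282361204/41 ≈ -3.2396e+8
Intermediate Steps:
w = 44 (w = 4*11 = 44)
Q = -41 (Q = 3 - 1*44 = 3 - 44 = -41)
F(M) = (-11 + M)/(2*M) (F(M) = (-11 + M)/((2*M)) = (-11 + M)*(1/(2*M)) = (-11 + M)/(2*M))
j(k) = 26/41 - k (j(k) = (½)*(-11 - 41)/(-41) - k = (½)*(-1/41)*(-52) - k = 26/41 - k)
j(-211) - (((1875 - 5047) + 3263) + 16288)*(23184 - 3405) = (26/41 - 1*(-211)) - (((1875 - 5047) + 3263) + 16288)*(23184 - 3405) = (26/41 + 211) - ((-3172 + 3263) + 16288)*19779 = 8677/41 - (91 + 16288)*19779 = 8677/41 - 16379*19779 = 8677/41 - 1*323960241 = 8677/41 - 323960241 = -13282361204/41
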